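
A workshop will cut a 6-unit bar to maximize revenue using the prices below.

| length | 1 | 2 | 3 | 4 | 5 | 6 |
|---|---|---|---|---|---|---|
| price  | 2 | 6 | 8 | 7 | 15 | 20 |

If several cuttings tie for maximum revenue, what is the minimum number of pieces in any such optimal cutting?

Let r[k] be the best obtainable value from length k. For each k, try every first piece i and keep the best of price[i] + r[k−i].
r[1] = 2
r[2] = 6
r[3] = 8  (first piece 1, then r[2]=6)
r[4] = 12  (first piece 2, then r[2]=6)
r[5] = 15
r[6] = 20
Maximum revenue is $20.
Now minimize piece count subject to staying optimal: for each k, pieces[k] = 1 + min over i with p[i]+r[k−i]=r[k] of pieces[k−i].
pieces[3] = 1
pieces[4] = 2
pieces[5] = 1
pieces[6] = 1

1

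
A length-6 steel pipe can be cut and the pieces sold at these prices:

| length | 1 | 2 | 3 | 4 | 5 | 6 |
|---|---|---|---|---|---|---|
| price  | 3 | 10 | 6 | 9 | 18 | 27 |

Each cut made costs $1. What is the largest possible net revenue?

28

Build v[k] bottom-up: v[k] = max over allowed piece i of (p[i] + v[k−i]) − 1 per cut.
v[1] = 3
v[2] = 10
v[3] = 12  (first piece 1, then v[2]=10)
v[4] = 19  (first piece 2, then v[2]=10)
v[5] = 21  (first piece 1, then v[4]=19)
v[6] = 28  (first piece 2, then v[4]=19)
One optimal plan: pieces 2 + 2 + 2 (2 cuts) → $30 − $2 = $28.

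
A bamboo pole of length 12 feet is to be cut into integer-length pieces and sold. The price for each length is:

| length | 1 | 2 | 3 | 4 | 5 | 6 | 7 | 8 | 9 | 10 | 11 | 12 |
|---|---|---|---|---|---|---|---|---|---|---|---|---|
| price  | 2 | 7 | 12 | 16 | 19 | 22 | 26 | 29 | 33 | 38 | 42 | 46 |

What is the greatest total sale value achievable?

Consider every possible first cut. r[k] is the best of p[i]+r[k−i] over all sellable i≤k.
r[1] = 2
r[2] = max(2+2, 7+0) = 7
r[3] = max(2+7, 7+2, 12+0) = 12
r[4] = max(2+12, 7+7, 12+2, 16+0) = 16
r[5] = max(2+16, 7+12, 12+7, 16+2, 19+0) = 19
r[6] = max(2+19, 7+16, 12+12, 16+7, 19+2, 22+0) = 24
r[7] = max(2+24, 7+19, 12+16, …, 22+2, 26+0) = 28
r[8] = max(2+28, 7+24, 12+19, …, 26+2, 29+0) = 32
r[9] = max(2+32, 7+28, 12+24, …, 29+2, 33+0) = 36
r[10] = max(2+36, 7+32, 12+28, …, 33+2, 38+0) = 40
r[11] = max(2+40, 7+36, 12+32, …, 38+2, 42+0) = 44
r[12] = max(2+44, 7+40, 12+36, …, 42+2, 46+0) = 48
One optimal cutting: 3 + 3 + 3 + 3 → $12 + $12 + $12 + $12 = $48.

48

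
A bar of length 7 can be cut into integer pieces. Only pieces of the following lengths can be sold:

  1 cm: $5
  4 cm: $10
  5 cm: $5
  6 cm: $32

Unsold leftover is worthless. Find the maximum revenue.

Build r[k] bottom-up: r[k] = max over allowed piece i of (p[i] + r[k−i]).
r[1] = 5
r[2] = 10  (first piece 1, then r[1]=5)
r[3] = 15  (first piece 1, then r[2]=10)
r[4] = 20  (first piece 1, then r[3]=15)
r[5] = 25  (first piece 1, then r[4]=20)
r[6] = 32
r[7] = 37  (first piece 1, then r[6]=32)
One optimal cutting: 6 + 1 → $37.

37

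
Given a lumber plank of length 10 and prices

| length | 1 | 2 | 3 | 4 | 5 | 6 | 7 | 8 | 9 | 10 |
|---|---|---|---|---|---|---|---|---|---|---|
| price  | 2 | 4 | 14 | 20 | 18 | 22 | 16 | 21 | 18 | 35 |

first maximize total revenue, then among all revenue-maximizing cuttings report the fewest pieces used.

Build r[k] bottom-up: r[k] = max over allowed piece i of (p[i] + r[k−i]).
r[1] = 2
r[2] = 4  (first piece 1, then r[1]=2)
r[3] = 14
r[4] = 20
r[5] = 22  (first piece 1, then r[4]=20)
r[6] = 28  (first piece 3, then r[3]=14)
r[7] = 34  (first piece 3, then r[4]=20)
r[8] = 40  (first piece 4, then r[4]=20)
r[9] = 42  (first piece 1, then r[8]=40)
r[10] = 48  (first piece 3, then r[7]=34)
Maximum revenue is $48.
Now minimize piece count subject to staying optimal: for each k, pieces[k] = 1 + min over i with p[i]+r[k−i]=r[k] of pieces[k−i].
pieces[7] = 2
pieces[8] = 2
pieces[9] = 3
pieces[10] = 3

3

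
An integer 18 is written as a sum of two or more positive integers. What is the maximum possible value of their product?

Let g[k] be the best product for length k (with at least one cut). For each first piece i, the rest contributes max(k−i, g[k−i]).
g[2] = 1×max(1,0) = 1×1 = 1
g[3] = max(1×2, 2×1) = 2
g[4] = max(1×3, 2×2, 3×1) = 4
g[5] = max(1×4, 2×3, 3×2, 4×1) = 6
g[6] = max(1×6, 2×4, 3×3, 4×2, 5×1) = 9
g[7] = max(1×9, 2×6, 3×4, 4×3, 5×2, 6×1) = 12
g[8] = max(1×12, 2×9, 3×6, …, 6×2, 7×1) = 18
g[9] = max(1×18, 2×12, 3×9, …, 7×2, 8×1) = 27
g[10] = max(1×27, 2×18, 3×12, …, 8×2, 9×1) = 36
g[11] = max(1×36, 2×27, 3×18, …, 9×2, 10×1) = 54
g[12] = max(1×54, 2×36, 3×27, …, 10×2, 11×1) = 81
g[13] = max(1×81, 2×54, 3×36, …, 11×2, 12×1) = 108
g[14] = max(1×108, 2×81, 3×54, …, 12×2, 13×1) = 162
g[15] = max(1×162, 2×108, 3×81, …, 13×2, 14×1) = 243
g[16] = max(1×243, 2×162, 3×108, …, 14×2, 15×1) = 324
g[17] = max(1×324, 2×243, 3×162, …, 15×2, 16×1) = 486
g[18] = max(1×486, 2×324, 3×243, …, 16×2, 17×1) = 729
One optimal split: 3 + 3 + 3 + 3 + 3 + 3; product 3×3×3×3×3×3 = 729.

729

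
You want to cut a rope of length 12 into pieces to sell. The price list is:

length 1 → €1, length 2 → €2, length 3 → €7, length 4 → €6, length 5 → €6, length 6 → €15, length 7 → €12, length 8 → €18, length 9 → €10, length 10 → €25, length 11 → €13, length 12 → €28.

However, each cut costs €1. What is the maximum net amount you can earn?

Let v[k] be the best obtainable value from length k. For each k, try every first piece i and keep the best of price[i] + v[k−i] minus the 1 cut fee when i<k.
v[1] = 1
v[2] = max(1+1-1, 2+0) = 2
v[3] = max(1+2-1, 2+1-1, 7+0) = 7
v[4] = max(1+7-1, 2+2-1, 7+1-1, 6+0) = 7
v[5] = max(1+7-1, 2+7-1, 7+2-1, 6+1-1, 6+0) = 8
v[6] = max(1+8-1, 2+7-1, 7+7-1, 6+2-1, 6+1-1, 15+0) = 15
v[7] = max(1+15-1, 2+8-1, 7+7-1, …, 15+1-1, 12+0) = 15
v[8] = max(1+15-1, 2+15-1, 7+8-1, …, 12+1-1, 18+0) = 18
v[9] = max(1+18-1, 2+15-1, 7+15-1, …, 18+1-1, 10+0) = 21
v[10] = max(1+21-1, 2+18-1, 7+15-1, …, 10+1-1, 25+0) = 25
v[11] = max(1+25-1, 2+21-1, 7+18-1, …, 25+1-1, 13+0) = 25
v[12] = max(1+25-1, 2+25-1, 7+21-1, …, 13+1-1, 28+0) = 29
One optimal plan: pieces 6 + 6 (1 cut) → €30 − €1 = €29.

29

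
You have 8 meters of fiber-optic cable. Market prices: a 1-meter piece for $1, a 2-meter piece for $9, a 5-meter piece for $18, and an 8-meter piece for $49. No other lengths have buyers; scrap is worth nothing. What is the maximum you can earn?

49

Consider every possible first cut. f[k] is the best of p[i]+f[k−i] over all sellable i≤k.
f[1] = 1
f[2] = max(1+1, 9+0) = 9
f[3] = max(1+9, 9+1) = 10
f[4] = max(1+10, 9+9) = 18
f[5] = max(1+18, 9+10, 18+0) = 19
f[6] = max(1+19, 9+18, 18+1) = 27
f[7] = max(1+27, 9+19, 18+9) = 28
f[8] = max(1+28, 9+27, 18+10, 49+0) = 49
One optimal cutting: 8 → $49.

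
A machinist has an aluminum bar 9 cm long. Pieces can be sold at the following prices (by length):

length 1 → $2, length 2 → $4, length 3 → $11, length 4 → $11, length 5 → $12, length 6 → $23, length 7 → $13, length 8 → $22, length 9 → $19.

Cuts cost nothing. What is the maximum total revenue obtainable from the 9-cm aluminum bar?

Consider every possible first cut. v[k] is the best of p[i]+v[k−i] over all sellable i≤k.
v[1] = 2
v[2] = max(2+2, 4+0) = 4
v[3] = max(2+4, 4+2, 11+0) = 11
v[4] = max(2+11, 4+4, 11+2, 11+0) = 13
v[5] = max(2+13, 4+11, 11+4, 11+2, 12+0) = 15
v[6] = max(2+15, 4+13, 11+11, 11+4, 12+2, 23+0) = 23
v[7] = max(2+23, 4+15, 11+13, …, 23+2, 13+0) = 25
v[8] = max(2+25, 4+23, 11+15, …, 13+2, 22+0) = 27
v[9] = max(2+27, 4+25, 11+23, …, 22+2, 19+0) = 34
One optimal cutting: 6 + 3 → $23 + $11 = $34.

34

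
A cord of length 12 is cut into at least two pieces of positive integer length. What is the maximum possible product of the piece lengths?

81

Define f[k] = max over 1≤i<k of i · max(k−i, f[k−i]); the inner max lets the remainder stay uncut if that's better.
f[2] = 1*max(1,0) = 1*1 = 1
f[3] = 1*max(2,1) = 1*2 = 2
f[4] = 2*max(2,1) = 2*2 = 4
f[5] = 2*max(3,2) = 2*3 = 6
f[6] = 3*max(3,2) = 3*3 = 9
f[7] = 2*max(5,6) = 2*6 = 12
f[8] = 2*max(6,9) = 2*9 = 18
f[9] = 3*max(6,9) = 3*9 = 27
f[10] = 2*max(8,18) = 2*18 = 36
f[11] = 2*max(9,27) = 2*27 = 54
f[12] = 3*max(9,27) = 3*27 = 81
One optimal split: 3 + 3 + 3 + 3; product 3*3*3*3 = 81.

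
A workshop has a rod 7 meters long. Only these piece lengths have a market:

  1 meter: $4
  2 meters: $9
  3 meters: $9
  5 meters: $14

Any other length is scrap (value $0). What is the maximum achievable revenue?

Let r[k] be the best obtainable value from length k. For each k, try every first piece i and keep the best of price[i] + r[k−i].
r[1] = 4
r[2] = max(4+4, 9+0) = 9
r[3] = max(4+9, 9+4, 9+0) = 13
r[4] = max(4+13, 9+9, 9+4) = 18
r[5] = max(4+18, 9+13, 9+9, 14+0) = 22
r[6] = max(4+22, 9+18, 9+13, 14+4) = 27
r[7] = max(4+27, 9+22, 9+18, 14+9) = 31
One optimal cutting: 2 + 2 + 2 + 1 → $31.

31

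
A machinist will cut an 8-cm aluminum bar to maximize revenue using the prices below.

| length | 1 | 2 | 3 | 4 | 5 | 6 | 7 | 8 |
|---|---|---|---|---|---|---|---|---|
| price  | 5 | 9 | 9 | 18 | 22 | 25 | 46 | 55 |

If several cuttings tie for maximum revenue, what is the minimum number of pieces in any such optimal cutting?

1

Build r[k] bottom-up: r[k] = max over allowed piece i of (p[i] + r[k−i]).
r[1] = 5
r[2] = max(5+5, 9+0) = 10
r[3] = max(5+10, 9+5, 9+0) = 15
r[4] = max(5+15, 9+10, 9+5, 18+0) = 20
r[5] = max(5+20, 9+15, 9+10, 18+5, 22+0) = 25
r[6] = max(5+25, 9+20, 9+15, 18+10, 22+5, 25+0) = 30
r[7] = max(5+30, 9+25, 9+20, …, 25+5, 46+0) = 46
r[8] = max(5+46, 9+30, 9+25, …, 46+5, 55+0) = 55
Maximum revenue is $55.
Now minimize piece count subject to staying optimal: for each k, pieces[k] = 1 + min over i with p[i]+r[k−i]=r[k] of pieces[k−i].
pieces[5] = 5
pieces[6] = 6
pieces[7] = 1
pieces[8] = 1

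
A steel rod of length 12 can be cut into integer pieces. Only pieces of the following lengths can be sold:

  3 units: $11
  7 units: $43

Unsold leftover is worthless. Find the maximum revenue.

Build f[k] bottom-up: f[k] = max over allowed piece i of (p[i] + f[k−i]).
f[1] = 0
f[2] = 0
f[3] = 11
f[4] = 11
f[5] = 11
f[6] = 22  (first piece 3, then f[3]=11)
f[7] = 43
f[8] = 43
f[9] = 43
f[10] = 54  (first piece 3, then f[7]=43)
f[11] = 54
f[12] = 54
One optimal cutting: pieces 7 + 3 with 2 units of scrap → $54.

54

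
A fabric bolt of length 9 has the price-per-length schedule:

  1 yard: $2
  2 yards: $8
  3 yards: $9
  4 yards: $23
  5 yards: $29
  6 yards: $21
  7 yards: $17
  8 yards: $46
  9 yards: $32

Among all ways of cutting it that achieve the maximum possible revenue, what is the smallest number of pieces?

Let r[k] be the best obtainable value from length k. For each k, try every first piece i and keep the best of price[i] + r[k−i].
r[1] = 2
r[2] = 8
r[3] = 10  (first piece 1, then r[2]=8)
r[4] = 23
r[5] = 29
r[6] = 31  (first piece 1, then r[5]=29)
r[7] = 37  (first piece 2, then r[5]=29)
r[8] = 46  (first piece 4, then r[4]=23)
r[9] = 52  (first piece 4, then r[5]=29)
Maximum revenue is $52.
Now minimize piece count subject to staying optimal: for each k, pieces[k] = 1 + min over i with p[i]+r[k−i]=r[k] of pieces[k−i].
pieces[6] = 2
pieces[7] = 2
pieces[8] = 1
pieces[9] = 2

2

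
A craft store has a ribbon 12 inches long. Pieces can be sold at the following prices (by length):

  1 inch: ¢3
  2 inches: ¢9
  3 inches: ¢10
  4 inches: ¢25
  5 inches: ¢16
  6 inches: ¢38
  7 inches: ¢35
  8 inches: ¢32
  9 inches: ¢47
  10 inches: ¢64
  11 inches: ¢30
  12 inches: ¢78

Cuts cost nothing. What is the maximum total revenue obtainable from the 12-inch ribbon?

78

Consider every possible first cut. best[k] is the best of p[i]+best[k−i] over all sellable i≤k.
best[1] = 3
best[2] = 9
best[3] = 12  (first piece 1, then best[2]=9)
best[4] = 25
best[5] = 28  (first piece 1, then best[4]=25)
best[6] = 38
best[7] = 41  (first piece 1, then best[6]=38)
best[8] = 50  (first piece 4, then best[4]=25)
best[9] = 53  (first piece 1, then best[8]=50)
best[10] = 64
best[11] = 67  (first piece 1, then best[10]=64)
best[12] = 78
Best is to sell the whole 12-inch piece uncut for ¢78.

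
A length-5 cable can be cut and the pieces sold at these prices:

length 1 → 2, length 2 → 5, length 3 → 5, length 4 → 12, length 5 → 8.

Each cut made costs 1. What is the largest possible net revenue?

Consider every possible first cut. v[k] is the best of p[i]+v[k−i] over all sellable i≤k, charging 1 whenever i<k.
v[1] = 2
v[2] = 5
v[3] = 6  (first piece 1, then v[2]=5)
v[4] = 12
v[5] = 13  (first piece 1, then v[4]=12)
One optimal plan: pieces 4 + 1 (1 cut) → 14 − 1 = 13.

13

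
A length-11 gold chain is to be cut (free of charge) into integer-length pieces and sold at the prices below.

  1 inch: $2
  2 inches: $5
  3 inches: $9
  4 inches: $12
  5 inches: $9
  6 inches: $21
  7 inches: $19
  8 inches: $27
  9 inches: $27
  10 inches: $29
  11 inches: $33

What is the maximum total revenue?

36

Consider every possible first cut. r[k] is the best of p[i]+r[k−i] over all sellable i≤k.
r[1] = 2
r[2] = max(2+2, 5+0) = 5
r[3] = max(2+5, 5+2, 9+0) = 9
r[4] = max(2+9, 5+5, 9+2, 12+0) = 12
r[5] = max(2+12, 5+9, 9+5, 12+2, 9+0) = 14
r[6] = max(2+14, 5+12, 9+9, 12+5, 9+2, 21+0) = 21
r[7] = max(2+21, 5+14, 9+12, …, 21+2, 19+0) = 23
r[8] = max(2+23, 5+21, 9+14, …, 19+2, 27+0) = 27
r[9] = max(2+27, 5+23, 9+21, …, 27+2, 27+0) = 30
r[10] = max(2+30, 5+27, 9+23, …, 27+2, 29+0) = 33
r[11] = max(2+33, 5+30, 9+27, …, 29+2, 33+0) = 36
One optimal cutting: 8 + 3 → $27 + $9 = $36.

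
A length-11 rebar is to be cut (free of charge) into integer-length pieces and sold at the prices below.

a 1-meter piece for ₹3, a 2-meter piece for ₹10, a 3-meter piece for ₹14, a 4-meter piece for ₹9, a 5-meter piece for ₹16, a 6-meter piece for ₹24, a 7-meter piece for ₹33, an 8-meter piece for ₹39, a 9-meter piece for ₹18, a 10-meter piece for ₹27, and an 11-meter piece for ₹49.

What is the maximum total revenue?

54

Let r[k] be the best obtainable value from length k. For each k, try every first piece i and keep the best of price[i] + r[k−i].
r[1] = 3
r[2] = max(3+3, 10+0) = 10
r[3] = max(3+10, 10+3, 14+0) = 14
r[4] = max(3+14, 10+10, 14+3, 9+0) = 20
r[5] = max(3+20, 10+14, 14+10, 9+3, 16+0) = 24
r[6] = max(3+24, 10+20, 14+14, 9+10, 16+3, 24+0) = 30
r[7] = max(3+30, 10+24, 14+20, …, 24+3, 33+0) = 34
r[8] = max(3+34, 10+30, 14+24, …, 33+3, 39+0) = 40
r[9] = max(3+40, 10+34, 14+30, …, 39+3, 18+0) = 44
r[10] = max(3+44, 10+40, 14+34, …, 18+3, 27+0) = 50
r[11] = max(3+50, 10+44, 14+40, …, 27+3, 49+0) = 54
One optimal cutting: 3 + 2 + 2 + 2 + 2 → ₹14 + ₹10 + ₹10 + ₹10 + ₹10 = ₹54.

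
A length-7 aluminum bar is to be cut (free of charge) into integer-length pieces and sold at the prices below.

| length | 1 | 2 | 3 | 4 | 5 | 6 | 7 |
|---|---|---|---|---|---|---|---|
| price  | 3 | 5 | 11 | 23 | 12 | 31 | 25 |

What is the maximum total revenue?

Let best[k] be the best obtainable value from length k. For each k, try every first piece i and keep the best of price[i] + best[k−i].
best[1] = 3
best[2] = 6  (first piece 1, then best[1]=3)
best[3] = 11
best[4] = 23
best[5] = 26  (first piece 1, then best[4]=23)
best[6] = 31
best[7] = 34  (first piece 1, then best[6]=31)
One optimal cutting: 6 + 1 → $31 + $3 = $34.

34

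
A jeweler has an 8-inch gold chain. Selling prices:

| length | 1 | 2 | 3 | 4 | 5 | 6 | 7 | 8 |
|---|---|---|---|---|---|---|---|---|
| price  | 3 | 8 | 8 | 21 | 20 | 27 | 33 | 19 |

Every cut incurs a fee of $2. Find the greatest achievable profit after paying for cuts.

Let net[k] be the best obtainable value from length k. For each k, try every first piece i and keep the best of price[i] + net[k−i] minus the 2 cut fee when i<k.
net[1] = 3
net[2] = 8
net[3] = 9  (first piece 1, then net[2]=8)
net[4] = 21
net[5] = 22  (first piece 1, then net[4]=21)
net[6] = 27  (first piece 2, then net[4]=21)
net[7] = 33
net[8] = 40  (first piece 4, then net[4]=21)
One optimal plan: pieces 4 + 4 (1 cut) → $42 − $2 = $40.

40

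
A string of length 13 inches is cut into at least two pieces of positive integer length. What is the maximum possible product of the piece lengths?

Define m[k] = max over 1≤i<k of i · max(k−i, m[k−i]); the inner max lets the remainder stay uncut if that's better.
m[2] = 1×max(1,0) = 1×1 = 1
m[3] = max(1×2, 2×1) = 2
m[4] = max(1×3, 2×2, 3×1) = 4
m[5] = max(1×4, 2×3, 3×2, 4×1) = 6
m[6] = max(1×6, 2×4, 3×3, 4×2, 5×1) = 9
m[7] = max(1×9, 2×6, 3×4, 4×3, 5×2, 6×1) = 12
m[8] = max(1×12, 2×9, 3×6, …, 6×2, 7×1) = 18
m[9] = max(1×18, 2×12, 3×9, …, 7×2, 8×1) = 27
m[10] = max(1×27, 2×18, 3×12, …, 8×2, 9×1) = 36
m[11] = max(1×36, 2×27, 3×18, …, 9×2, 10×1) = 54
m[12] = max(1×54, 2×36, 3×27, …, 10×2, 11×1) = 81
m[13] = max(1×81, 2×54, 3×36, …, 11×2, 12×1) = 108
One optimal split: 3 + 3 + 3 + 2 + 2; product 3×3×3×2×2 = 108.

108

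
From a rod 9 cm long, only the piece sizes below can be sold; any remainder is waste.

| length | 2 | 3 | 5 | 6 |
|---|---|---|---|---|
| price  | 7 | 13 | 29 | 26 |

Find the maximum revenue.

43

Let r[k] be the best obtainable value from length k. For each k, try every first piece i and keep the best of price[i] + r[k−i].
r[1] = 0
r[2] = 7
r[3] = max(7+0, 13+0) = 13
r[4] = max(7+7, 13+0) = 14
r[5] = max(7+13, 13+7, 29+0) = 29
r[6] = max(7+14, 13+13, 29+0, 26+0) = 29
r[7] = max(7+29, 13+14, 29+7, 26+0) = 36
r[8] = max(7+29, 13+29, 29+13, 26+7) = 42
r[9] = max(7+36, 13+29, 29+14, 26+13) = 43
One optimal cutting: 5 + 2 + 2 → 43.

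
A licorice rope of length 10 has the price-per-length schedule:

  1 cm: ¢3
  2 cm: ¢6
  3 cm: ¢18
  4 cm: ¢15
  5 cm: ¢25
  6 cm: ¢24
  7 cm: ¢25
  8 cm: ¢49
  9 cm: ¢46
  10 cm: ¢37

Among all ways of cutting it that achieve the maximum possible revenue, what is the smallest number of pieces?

4

Let r[k] be the best obtainable value from length k. For each k, try every first piece i and keep the best of price[i] + r[k−i].
r[1] = 3
r[2] = 6  (first piece 1, then r[1]=3)
r[3] = 18
r[4] = 21  (first piece 1, then r[3]=18)
r[5] = 25
r[6] = 36  (first piece 3, then r[3]=18)
r[7] = 39  (first piece 1, then r[6]=36)
r[8] = 49
r[9] = 54  (first piece 3, then r[6]=36)
r[10] = 57  (first piece 1, then r[9]=54)
Maximum revenue is ¢57.
Now minimize piece count subject to staying optimal: for each k, pieces[k] = 1 + min over i with p[i]+r[k−i]=r[k] of pieces[k−i].
pieces[7] = 3
pieces[8] = 1
pieces[9] = 3
pieces[10] = 4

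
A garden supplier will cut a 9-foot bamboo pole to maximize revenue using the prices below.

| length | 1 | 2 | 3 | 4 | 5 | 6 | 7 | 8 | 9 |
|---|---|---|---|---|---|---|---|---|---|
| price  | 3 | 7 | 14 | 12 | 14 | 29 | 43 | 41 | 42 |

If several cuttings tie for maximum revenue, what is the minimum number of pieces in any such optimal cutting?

Consider every possible first cut. r[k] is the best of p[i]+r[k−i] over all sellable i≤k.
r[1] = 3
r[2] = max(3+3, 7+0) = 7
r[3] = max(3+7, 7+3, 14+0) = 14
r[4] = max(3+14, 7+7, 14+3, 12+0) = 17
r[5] = max(3+17, 7+14, 14+7, 12+3, 14+0) = 21
r[6] = max(3+21, 7+17, 14+14, 12+7, 14+3, 29+0) = 29
r[7] = max(3+29, 7+21, 14+17, …, 29+3, 43+0) = 43
r[8] = max(3+43, 7+29, 14+21, …, 43+3, 41+0) = 46
r[9] = max(3+46, 7+43, 14+29, …, 41+3, 42+0) = 50
Maximum revenue is $50.
Now minimize piece count subject to staying optimal: for each k, pieces[k] = 1 + min over i with p[i]+r[k−i]=r[k] of pieces[k−i].
pieces[6] = 1
pieces[7] = 1
pieces[8] = 2
pieces[9] = 2

2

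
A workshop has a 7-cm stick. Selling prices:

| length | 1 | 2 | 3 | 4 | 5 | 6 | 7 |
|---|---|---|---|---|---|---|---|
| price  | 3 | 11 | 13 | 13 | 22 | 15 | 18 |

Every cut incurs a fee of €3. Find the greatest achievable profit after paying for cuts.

Let v[k] be the best obtainable value from length k. For each k, try every first piece i and keep the best of price[i] + v[k−i] minus the 3 cut fee when i<k.
v[1] = 3
v[2] = max(3+3-3, 11+0) = 11
v[3] = max(3+11-3, 11+3-3, 13+0) = 13
v[4] = max(3+13-3, 11+11-3, 13+3-3, 13+0) = 19
v[5] = max(3+19-3, 11+13-3, 13+11-3, 13+3-3, 22+0) = 22
v[6] = max(3+22-3, 11+19-3, 13+13-3, 13+11-3, 22+3-3, 15+0) = 27
v[7] = max(3+27-3, 11+22-3, 13+19-3, …, 15+3-3, 18+0) = 30
One optimal plan: pieces 5 + 2 (1 cut) → €33 − €3 = €30.

30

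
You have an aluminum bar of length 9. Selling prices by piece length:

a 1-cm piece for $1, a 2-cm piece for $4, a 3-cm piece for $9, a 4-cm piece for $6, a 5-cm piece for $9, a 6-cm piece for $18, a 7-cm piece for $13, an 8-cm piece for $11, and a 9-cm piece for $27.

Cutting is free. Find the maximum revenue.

27

Let v[k] be the best obtainable value from length k. For each k, try every first piece i and keep the best of price[i] + v[k−i].
v[1] = 1
v[2] = max(1+1, 4+0) = 4
v[3] = max(1+4, 4+1, 9+0) = 9
v[4] = max(1+9, 4+4, 9+1, 6+0) = 10
v[5] = max(1+10, 4+9, 9+4, 6+1, 9+0) = 13
v[6] = max(1+13, 4+10, 9+9, 6+4, 9+1, 18+0) = 18
v[7] = max(1+18, 4+13, 9+10, …, 18+1, 13+0) = 19
v[8] = max(1+19, 4+18, 9+13, …, 13+1, 11+0) = 22
v[9] = max(1+22, 4+19, 9+18, …, 11+1, 27+0) = 27
One optimal cutting: 3 + 3 + 3 → $9 + $9 + $9 = $27.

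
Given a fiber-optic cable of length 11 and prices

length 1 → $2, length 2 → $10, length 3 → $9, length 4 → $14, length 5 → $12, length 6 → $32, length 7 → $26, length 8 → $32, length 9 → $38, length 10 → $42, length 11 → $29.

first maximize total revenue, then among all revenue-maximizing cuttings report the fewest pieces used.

4

Let r[k] be the best obtainable value from length k. For each k, try every first piece i and keep the best of price[i] + r[k−i].
r[1] = 2
r[2] = max(2+2, 10+0) = 10
r[3] = max(2+10, 10+2, 9+0) = 12
r[4] = max(2+12, 10+10, 9+2, 14+0) = 20
r[5] = max(2+20, 10+12, 9+10, 14+2, 12+0) = 22
r[6] = max(2+22, 10+20, 9+12, 14+10, 12+2, 32+0) = 32
r[7] = max(2+32, 10+22, 9+20, …, 32+2, 26+0) = 34
r[8] = max(2+34, 10+32, 9+22, …, 26+2, 32+0) = 42
r[9] = max(2+42, 10+34, 9+32, …, 32+2, 38+0) = 44
r[10] = max(2+44, 10+42, 9+34, …, 38+2, 42+0) = 52
r[11] = max(2+52, 10+44, 9+42, …, 42+2, 29+0) = 54
Maximum revenue is $54.
Now minimize piece count subject to staying optimal: for each k, pieces[k] = 1 + min over i with p[i]+r[k−i]=r[k] of pieces[k−i].
pieces[8] = 2
pieces[9] = 3
pieces[10] = 3
pieces[11] = 4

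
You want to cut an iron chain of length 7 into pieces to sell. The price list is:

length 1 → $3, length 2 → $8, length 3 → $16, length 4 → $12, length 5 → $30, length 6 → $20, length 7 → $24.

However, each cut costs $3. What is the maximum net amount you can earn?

35

Consider every possible first cut. r[k] is the best of p[i]+r[k−i] over all sellable i≤k, charging 3 whenever i<k.
r[1] = 3
r[2] = max(3+3-3, 8+0) = 8
r[3] = max(3+8-3, 8+3-3, 16+0) = 16
r[4] = max(3+16-3, 8+8-3, 16+3-3, 12+0) = 16
r[5] = max(3+16-3, 8+16-3, 16+8-3, 12+3-3, 30+0) = 30
r[6] = max(3+30-3, 8+16-3, 16+16-3, 12+8-3, 30+3-3, 20+0) = 30
r[7] = max(3+30-3, 8+30-3, 16+16-3, …, 20+3-3, 24+0) = 35
One optimal plan: pieces 5 + 2 (1 cut) → $38 − $3 = $35.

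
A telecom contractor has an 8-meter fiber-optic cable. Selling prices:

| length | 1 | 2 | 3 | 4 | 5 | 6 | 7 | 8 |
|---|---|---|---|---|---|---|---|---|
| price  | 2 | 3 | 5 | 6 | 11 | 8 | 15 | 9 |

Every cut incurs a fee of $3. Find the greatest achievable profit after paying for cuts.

Build net[k] bottom-up: net[k] = max over allowed piece i of (p[i] + net[k−i]) − 3 per cut.
net[1] = 2
net[2] = 3
net[3] = 5
net[4] = 6
net[5] = 11
net[6] = 10  (first piece 1, then net[5]=11)
net[7] = 15
net[8] = 14  (first piece 1, then net[7]=15)
One optimal plan: pieces 7 + 1 (1 cut) → $17 − $3 = $14.

14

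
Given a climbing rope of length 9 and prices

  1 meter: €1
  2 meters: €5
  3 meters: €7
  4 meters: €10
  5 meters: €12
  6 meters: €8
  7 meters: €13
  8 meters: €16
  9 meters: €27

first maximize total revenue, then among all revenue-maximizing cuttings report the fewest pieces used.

Consider every possible first cut. r[k] is the best of p[i]+r[k−i] over all sellable i≤k.
r[1] = 1
r[2] = max(1+1, 5+0) = 5
r[3] = max(1+5, 5+1, 7+0) = 7
r[4] = max(1+7, 5+5, 7+1, 10+0) = 10
r[5] = max(1+10, 5+7, 7+5, 10+1, 12+0) = 12
r[6] = max(1+12, 5+10, 7+7, 10+5, 12+1, 8+0) = 15
r[7] = max(1+15, 5+12, 7+10, …, 8+1, 13+0) = 17
r[8] = max(1+17, 5+15, 7+12, …, 13+1, 16+0) = 20
r[9] = max(1+20, 5+17, 7+15, …, 16+1, 27+0) = 27
Maximum revenue is €27.
Now minimize piece count subject to staying optimal: for each k, pieces[k] = 1 + min over i with p[i]+r[k−i]=r[k] of pieces[k−i].
pieces[6] = 2
pieces[7] = 2
pieces[8] = 2
pieces[9] = 1

1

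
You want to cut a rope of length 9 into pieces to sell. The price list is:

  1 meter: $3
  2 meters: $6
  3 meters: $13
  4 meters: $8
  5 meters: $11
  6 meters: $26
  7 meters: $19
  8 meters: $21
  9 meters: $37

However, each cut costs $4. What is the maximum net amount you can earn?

37

Consider every possible first cut. net[k] is the best of p[i]+net[k−i] over all sellable i≤k, charging 4 whenever i<k.
net[1] = 3
net[2] = 6
net[3] = 13
net[4] = 12  (first piece 1, then net[3]=13)
net[5] = 15  (first piece 2, then net[3]=13)
net[6] = 26
net[7] = 25  (first piece 1, then net[6]=26)
net[8] = 28  (first piece 2, then net[6]=26)
net[9] = 37
Best is to make no cuts and sell whole for $37.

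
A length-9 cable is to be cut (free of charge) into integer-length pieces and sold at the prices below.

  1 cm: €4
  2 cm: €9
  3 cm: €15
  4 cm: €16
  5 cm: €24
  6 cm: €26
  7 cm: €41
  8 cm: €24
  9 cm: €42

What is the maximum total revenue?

Build R[k] bottom-up: R[k] = max over allowed piece i of (p[i] + R[k−i]).
R[1] = 4
R[2] = max(4+4, 9+0) = 9
R[3] = max(4+9, 9+4, 15+0) = 15
R[4] = max(4+15, 9+9, 15+4, 16+0) = 19
R[5] = max(4+19, 9+15, 15+9, 16+4, 24+0) = 24
R[6] = max(4+24, 9+19, 15+15, 16+9, 24+4, 26+0) = 30
R[7] = max(4+30, 9+24, 15+19, …, 26+4, 41+0) = 41
R[8] = max(4+41, 9+30, 15+24, …, 41+4, 24+0) = 45
R[9] = max(4+45, 9+41, 15+30, …, 24+4, 42+0) = 50
One optimal cutting: 7 + 2 → €41 + €9 = €50.

50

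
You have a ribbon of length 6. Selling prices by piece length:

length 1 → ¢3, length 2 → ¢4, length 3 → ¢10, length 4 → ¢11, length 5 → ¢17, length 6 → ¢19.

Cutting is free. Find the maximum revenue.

20

Let v[k] be the best obtainable value from length k. For each k, try every first piece i and keep the best of price[i] + v[k−i].
v[1] = 3
v[2] = max(3+3, 4+0) = 6
v[3] = max(3+6, 4+3, 10+0) = 10
v[4] = max(3+10, 4+6, 10+3, 11+0) = 13
v[5] = max(3+13, 4+10, 10+6, 11+3, 17+0) = 17
v[6] = max(3+17, 4+13, 10+10, 11+6, 17+3, 19+0) = 20
One optimal cutting: 5 + 1 → ¢17 + ¢3 = ¢20.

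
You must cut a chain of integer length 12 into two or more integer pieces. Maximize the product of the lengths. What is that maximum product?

81

Fill f[k] for k=2..12: at each k try every first piece i and multiply by the better of (k−i) uncut or f[k−i].
f[2] = 1*max(1,0) = 1*1 = 1
f[3] = 1*max(2,1) = 1*2 = 2
f[4] = 2*max(2,1) = 2*2 = 4
f[5] = 2*max(3,2) = 2*3 = 6
f[6] = 3*max(3,2) = 3*3 = 9
f[7] = 2*max(5,6) = 2*6 = 12
f[8] = 2*max(6,9) = 2*9 = 18
f[9] = 3*max(6,9) = 3*9 = 27
f[10] = 2*max(8,18) = 2*18 = 36
f[11] = 2*max(9,27) = 2*27 = 54
f[12] = 3*max(9,27) = 3*27 = 81
One optimal split: 3 + 3 + 3 + 3; product 3*3*3*3 = 81.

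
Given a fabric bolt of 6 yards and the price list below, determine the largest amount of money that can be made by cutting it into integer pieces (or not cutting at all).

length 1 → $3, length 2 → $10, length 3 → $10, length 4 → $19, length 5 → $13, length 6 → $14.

Consider every possible first cut. R[k] is the best of p[i]+R[k−i] over all sellable i≤k.
R[1] = 3
R[2] = 10
R[3] = 13  (first piece 1, then R[2]=10)
R[4] = 20  (first piece 2, then R[2]=10)
R[5] = 23  (first piece 1, then R[4]=20)
R[6] = 30  (first piece 2, then R[4]=20)
One optimal cutting: 2 + 2 + 2 → $10 + $10 + $10 = $30.

30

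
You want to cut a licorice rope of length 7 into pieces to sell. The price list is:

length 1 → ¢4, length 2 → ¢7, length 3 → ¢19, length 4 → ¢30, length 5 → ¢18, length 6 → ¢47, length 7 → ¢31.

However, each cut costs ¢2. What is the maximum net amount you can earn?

49

Consider every possible first cut. net[k] is the best of p[i]+net[k−i] over all sellable i≤k, charging 2 whenever i<k.
net[1] = 4
net[2] = 7
net[3] = 19
net[4] = 30
net[5] = 32  (first piece 1, then net[4]=30)
net[6] = 47
net[7] = 49  (first piece 1, then net[6]=47)
One optimal plan: pieces 6 + 1 (1 cut) → ¢51 − ¢2 = ¢49.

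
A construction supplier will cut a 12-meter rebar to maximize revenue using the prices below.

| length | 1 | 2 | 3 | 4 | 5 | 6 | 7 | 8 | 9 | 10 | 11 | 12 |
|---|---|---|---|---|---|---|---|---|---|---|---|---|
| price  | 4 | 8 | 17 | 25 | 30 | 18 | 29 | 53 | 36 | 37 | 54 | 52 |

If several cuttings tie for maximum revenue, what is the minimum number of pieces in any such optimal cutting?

2

Consider every possible first cut. r[k] is the best of p[i]+r[k−i] over all sellable i≤k.
r[1] = 4
r[2] = 8  (first piece 1, then r[1]=4)
r[3] = 17
r[4] = 25
r[5] = 30
r[6] = 34  (first piece 1, then r[5]=30)
r[7] = 42  (first piece 3, then r[4]=25)
r[8] = 53
r[9] = 57  (first piece 1, then r[8]=53)
r[10] = 61  (first piece 1, then r[9]=57)
r[11] = 70  (first piece 3, then r[8]=53)
r[12] = 78  (first piece 4, then r[8]=53)
Maximum revenue is ₹78.
Now minimize piece count subject to staying optimal: for each k, pieces[k] = 1 + min over i with p[i]+r[k−i]=r[k] of pieces[k−i].
pieces[9] = 2
pieces[10] = 2
pieces[11] = 2
pieces[12] = 2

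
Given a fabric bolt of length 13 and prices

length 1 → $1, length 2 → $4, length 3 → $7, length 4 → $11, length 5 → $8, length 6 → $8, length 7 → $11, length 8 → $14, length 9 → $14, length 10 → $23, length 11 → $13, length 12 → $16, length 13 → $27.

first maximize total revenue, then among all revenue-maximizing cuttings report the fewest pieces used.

4

Let r[k] be the best obtainable value from length k. For each k, try every first piece i and keep the best of price[i] + r[k−i].
r[1] = 1
r[2] = 4
r[3] = 7
r[4] = 11
r[5] = 12  (first piece 1, then r[4]=11)
r[6] = 15  (first piece 2, then r[4]=11)
r[7] = 18  (first piece 3, then r[4]=11)
r[8] = 22  (first piece 4, then r[4]=11)
r[9] = 23  (first piece 1, then r[8]=22)
r[10] = 26  (first piece 2, then r[8]=22)
r[11] = 29  (first piece 3, then r[8]=22)
r[12] = 33  (first piece 4, then r[8]=22)
r[13] = 34  (first piece 1, then r[12]=33)
Maximum revenue is $34.
Now minimize piece count subject to staying optimal: for each k, pieces[k] = 1 + min over i with p[i]+r[k−i]=r[k] of pieces[k−i].
pieces[10] = 3
pieces[11] = 3
pieces[12] = 3
pieces[13] = 4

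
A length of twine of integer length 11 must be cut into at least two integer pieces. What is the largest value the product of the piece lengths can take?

54

Fill prod[k] for k=2..11: at each k try every first piece i and multiply by the better of (k−i) uncut or prod[k−i].
prod[2] = 1·max(1,0) = 1·1 = 1
prod[3] = max(1·2, 2·1) = 2
prod[4] = max(1·3, 2·2, 3·1) = 4
prod[5] = max(1·4, 2·3, 3·2, 4·1) = 6
prod[6] = max(1·6, 2·4, 3·3, 4·2, 5·1) = 9
prod[7] = max(1·9, 2·6, 3·4, 4·3, 5·2, 6·1) = 12
prod[8] = max(1·12, 2·9, 3·6, …, 6·2, 7·1) = 18
prod[9] = max(1·18, 2·12, 3·9, …, 7·2, 8·1) = 27
prod[10] = max(1·27, 2·18, 3·12, …, 8·2, 9·1) = 36
prod[11] = max(1·36, 2·27, 3·18, …, 9·2, 10·1) = 54
One optimal split: 3 + 3 + 3 + 2; product 3·3·3·2 = 54.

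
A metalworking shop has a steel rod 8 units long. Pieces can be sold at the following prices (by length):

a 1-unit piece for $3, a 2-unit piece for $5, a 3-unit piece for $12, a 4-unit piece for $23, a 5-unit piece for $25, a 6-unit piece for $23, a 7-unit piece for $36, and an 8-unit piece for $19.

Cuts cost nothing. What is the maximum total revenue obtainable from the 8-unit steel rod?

46

Let v[k] be the best obtainable value from length k. For each k, try every first piece i and keep the best of price[i] + v[k−i].
v[1] = 3
v[2] = 6  (first piece 1, then v[1]=3)
v[3] = 12
v[4] = 23
v[5] = 26  (first piece 1, then v[4]=23)
v[6] = 29  (first piece 1, then v[5]=26)
v[7] = 36
v[8] = 46  (first piece 4, then v[4]=23)
One optimal cutting: 4 + 4 → $23 + $23 = $46.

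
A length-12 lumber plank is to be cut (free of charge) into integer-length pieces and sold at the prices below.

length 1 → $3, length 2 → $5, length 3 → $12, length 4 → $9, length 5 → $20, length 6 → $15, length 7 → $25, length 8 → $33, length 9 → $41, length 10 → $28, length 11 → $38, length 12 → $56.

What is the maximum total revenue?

56

Let r[k] be the best obtainable value from length k. For each k, try every first piece i and keep the best of price[i] + r[k−i].
r[1] = 3
r[2] = max(3+3, 5+0) = 6
r[3] = max(3+6, 5+3, 12+0) = 12
r[4] = max(3+12, 5+6, 12+3, 9+0) = 15
r[5] = max(3+15, 5+12, 12+6, 9+3, 20+0) = 20
r[6] = max(3+20, 5+15, 12+12, 9+6, 20+3, 15+0) = 24
r[7] = max(3+24, 5+20, 12+15, …, 15+3, 25+0) = 27
r[8] = max(3+27, 5+24, 12+20, …, 25+3, 33+0) = 33
r[9] = max(3+33, 5+27, 12+24, …, 33+3, 41+0) = 41
r[10] = max(3+41, 5+33, 12+27, …, 41+3, 28+0) = 44
r[11] = max(3+44, 5+41, 12+33, …, 28+3, 38+0) = 47
r[12] = max(3+47, 5+44, 12+41, …, 38+3, 56+0) = 56
Best is to sell the whole 12-foot piece uncut for $56.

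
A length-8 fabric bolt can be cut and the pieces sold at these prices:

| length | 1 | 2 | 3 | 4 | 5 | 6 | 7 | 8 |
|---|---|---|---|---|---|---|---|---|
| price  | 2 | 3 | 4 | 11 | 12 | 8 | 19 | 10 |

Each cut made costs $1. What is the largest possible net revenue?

Let net[k] be the best obtainable value from length k. For each k, try every first piece i and keep the best of price[i] + net[k−i] minus the 1 cut fee when i<k.
net[1] = 2
net[2] = max(2+2-1, 3+0) = 3
net[3] = max(2+3-1, 3+2-1, 4+0) = 4
net[4] = max(2+4-1, 3+3-1, 4+2-1, 11+0) = 11
net[5] = max(2+11-1, 3+4-1, 4+3-1, 11+2-1, 12+0) = 12
net[6] = max(2+12-1, 3+11-1, 4+4-1, 11+3-1, 12+2-1, 8+0) = 13
net[7] = max(2+13-1, 3+12-1, 4+11-1, …, 8+2-1, 19+0) = 19
net[8] = max(2+19-1, 3+13-1, 4+12-1, …, 19+2-1, 10+0) = 21
One optimal plan: pieces 4 + 4 (1 cut) → $22 − $1 = $21.

21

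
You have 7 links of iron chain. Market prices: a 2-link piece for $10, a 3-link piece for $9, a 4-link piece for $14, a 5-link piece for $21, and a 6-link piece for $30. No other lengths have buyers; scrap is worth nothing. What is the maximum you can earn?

Consider every possible first cut. r[k] is the best of p[i]+r[k−i] over all sellable i≤k.
r[1] = 0
r[2] = 10
r[3] = max(10+0, 9+0) = 10
r[4] = max(10+10, 9+0, 14+0) = 20
r[5] = max(10+10, 9+10, 14+0, 21+0) = 21
r[6] = max(10+20, 9+10, 14+10, 21+0, 30+0) = 30
r[7] = max(10+21, 9+20, 14+10, 21+10, 30+0) = 31
One optimal cutting: 5 + 2 → $31.

31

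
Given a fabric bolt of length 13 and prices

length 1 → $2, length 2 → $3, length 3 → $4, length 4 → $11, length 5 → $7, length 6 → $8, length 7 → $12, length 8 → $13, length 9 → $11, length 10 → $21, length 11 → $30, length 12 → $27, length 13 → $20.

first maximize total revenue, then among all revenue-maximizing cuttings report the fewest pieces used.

4

Build r[k] bottom-up: r[k] = max over allowed piece i of (p[i] + r[k−i]).
r[1] = 2
r[2] = max(2+2, 3+0) = 4
r[3] = max(2+4, 3+2, 4+0) = 6
r[4] = max(2+6, 3+4, 4+2, 11+0) = 11
r[5] = max(2+11, 3+6, 4+4, 11+2, 7+0) = 13
r[6] = max(2+13, 3+11, 4+6, 11+4, 7+2, 8+0) = 15
r[7] = max(2+15, 3+13, 4+11, …, 8+2, 12+0) = 17
r[8] = max(2+17, 3+15, 4+13, …, 12+2, 13+0) = 22
r[9] = max(2+22, 3+17, 4+15, …, 13+2, 11+0) = 24
r[10] = max(2+24, 3+22, 4+17, …, 11+2, 21+0) = 26
r[11] = max(2+26, 3+24, 4+22, …, 21+2, 30+0) = 30
r[12] = max(2+30, 3+26, 4+24, …, 30+2, 27+0) = 33
r[13] = max(2+33, 3+30, 4+26, …, 27+2, 20+0) = 35
Maximum revenue is $35.
Now minimize piece count subject to staying optimal: for each k, pieces[k] = 1 + min over i with p[i]+r[k−i]=r[k] of pieces[k−i].
pieces[10] = 4
pieces[11] = 1
pieces[12] = 3
pieces[13] = 4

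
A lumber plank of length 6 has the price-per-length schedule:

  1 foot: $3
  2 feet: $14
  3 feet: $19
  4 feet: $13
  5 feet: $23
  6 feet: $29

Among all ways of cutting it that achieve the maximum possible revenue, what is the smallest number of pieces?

Build r[k] bottom-up: r[k] = max over allowed piece i of (p[i] + r[k−i]).
r[1] = 3
r[2] = max(3+3, 14+0) = 14
r[3] = max(3+14, 14+3, 19+0) = 19
r[4] = max(3+19, 14+14, 19+3, 13+0) = 28
r[5] = max(3+28, 14+19, 19+14, 13+3, 23+0) = 33
r[6] = max(3+33, 14+28, 19+19, 13+14, 23+3, 29+0) = 42
Maximum revenue is $42.
Now minimize piece count subject to staying optimal: for each k, pieces[k] = 1 + min over i with p[i]+r[k−i]=r[k] of pieces[k−i].
pieces[3] = 1
pieces[4] = 2
pieces[5] = 2
pieces[6] = 3

3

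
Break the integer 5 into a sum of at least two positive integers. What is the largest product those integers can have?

Define P[k] = max over 1≤i<k of i · max(k−i, P[k−i]); the inner max lets the remainder stay uncut if that's better.
P[2] = 1×max(1,0) = 1×1 = 1
P[3] = max(1×2, 2×1) = 2
P[4] = max(1×3, 2×2, 3×1) = 4
P[5] = max(1×4, 2×3, 3×2, 4×1) = 6
One optimal split: 3 + 2; product 3×2 = 6.

6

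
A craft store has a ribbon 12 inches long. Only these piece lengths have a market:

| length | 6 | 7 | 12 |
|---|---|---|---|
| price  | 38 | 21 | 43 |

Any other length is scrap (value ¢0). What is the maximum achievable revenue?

Build best[k] bottom-up: best[k] = max over allowed piece i of (p[i] + best[k−i]).
best[1] = 0
best[2] = 0
best[3] = 0
best[4] = 0
best[5] = 0
best[6] = 38
best[7] = 38
best[8] = 38
best[9] = 38
best[10] = 38
best[11] = 38
best[12] = 76  (first piece 6, then best[6]=38)
One optimal cutting: 6 + 6 → ¢76.

76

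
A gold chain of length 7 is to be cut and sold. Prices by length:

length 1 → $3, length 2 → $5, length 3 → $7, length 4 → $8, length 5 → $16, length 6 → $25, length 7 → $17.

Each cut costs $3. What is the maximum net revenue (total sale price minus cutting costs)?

Let v[k] be the best obtainable value from length k. For each k, try every first piece i and keep the best of price[i] + v[k−i] minus the 3 cut fee when i<k.
v[1] = 3
v[2] = 5
v[3] = 7
v[4] = 8
v[5] = 16
v[6] = 25
v[7] = 25  (first piece 1, then v[6]=25)
One optimal plan: pieces 6 + 1 (1 cut) → $28 − $3 = $25.

25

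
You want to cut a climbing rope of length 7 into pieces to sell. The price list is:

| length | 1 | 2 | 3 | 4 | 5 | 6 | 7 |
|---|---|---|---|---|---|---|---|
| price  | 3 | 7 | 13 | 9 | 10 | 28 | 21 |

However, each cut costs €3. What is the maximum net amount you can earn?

Let v[k] be the best obtainable value from length k. For each k, try every first piece i and keep the best of price[i] + v[k−i] minus the 3 cut fee when i<k.
v[1] = 3
v[2] = 7
v[3] = 13
v[4] = 13  (first piece 1, then v[3]=13)
v[5] = 17  (first piece 2, then v[3]=13)
v[6] = 28
v[7] = 28  (first piece 1, then v[6]=28)
One optimal plan: pieces 6 + 1 (1 cut) → €31 − €3 = €28.

28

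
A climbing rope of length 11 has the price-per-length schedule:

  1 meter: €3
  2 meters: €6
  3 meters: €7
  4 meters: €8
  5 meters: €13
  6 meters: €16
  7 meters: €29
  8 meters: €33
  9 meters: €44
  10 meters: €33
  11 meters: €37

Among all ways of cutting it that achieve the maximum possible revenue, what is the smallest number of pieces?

2

Build r[k] bottom-up: r[k] = max over allowed piece i of (p[i] + r[k−i]).
r[1] = 3
r[2] = max(3+3, 6+0) = 6
r[3] = max(3+6, 6+3, 7+0) = 9
r[4] = max(3+9, 6+6, 7+3, 8+0) = 12
r[5] = max(3+12, 6+9, 7+6, 8+3, 13+0) = 15
r[6] = max(3+15, 6+12, 7+9, 8+6, 13+3, 16+0) = 18
r[7] = max(3+18, 6+15, 7+12, …, 16+3, 29+0) = 29
r[8] = max(3+29, 6+18, 7+15, …, 29+3, 33+0) = 33
r[9] = max(3+33, 6+29, 7+18, …, 33+3, 44+0) = 44
r[10] = max(3+44, 6+33, 7+29, …, 44+3, 33+0) = 47
r[11] = max(3+47, 6+44, 7+33, …, 33+3, 37+0) = 50
Maximum revenue is €50.
Now minimize piece count subject to staying optimal: for each k, pieces[k] = 1 + min over i with p[i]+r[k−i]=r[k] of pieces[k−i].
pieces[8] = 1
pieces[9] = 1
pieces[10] = 2
pieces[11] = 2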